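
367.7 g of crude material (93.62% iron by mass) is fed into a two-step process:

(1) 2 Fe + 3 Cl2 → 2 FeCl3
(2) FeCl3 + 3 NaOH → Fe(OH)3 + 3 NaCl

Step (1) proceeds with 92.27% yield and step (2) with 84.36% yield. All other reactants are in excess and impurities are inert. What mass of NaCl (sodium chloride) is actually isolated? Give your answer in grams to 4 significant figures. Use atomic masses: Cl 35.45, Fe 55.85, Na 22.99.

Pure Fe = 367.7 × 0.9362 = 344.24 g.
M(Fe) = 55.85 g/mol.
M(NaCl) = 22.99 + 35.45 = 58.44 g/mol.
n(Fe) = 344.24 / 55.85 = 6.1637 mol.
Step 1 (Fe:FeCl3 = 2:2): theoretical n(FeCl3) = 6.1637 mol; at 92.27% yield, n(FeCl3) = 5.6872 mol.
Step 2 (FeCl3:NaCl = 1:3): theoretical n(NaCl) = 17.062 mol, so theoretical mass = 17.062 × 58.44 = 997.08 g.
At 84.36% yield, actual mass of NaCl = 997.08 × 0.8436 = 841.14 g.

841.1 g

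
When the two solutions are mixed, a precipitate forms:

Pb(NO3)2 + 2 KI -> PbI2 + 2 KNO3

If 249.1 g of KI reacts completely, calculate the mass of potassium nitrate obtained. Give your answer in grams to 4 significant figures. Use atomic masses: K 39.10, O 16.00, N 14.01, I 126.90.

M(KI) = 39.10 + 126.90 = 166.00 g/mol.
M(KNO3) = 39.10 + 14.01 + 3(16.00) = 101.11 g/mol.
n(KI) = 249.10 g / 166.00 g/mol = 1.5006 mol.
From the equation the KI:KNO3 mole ratio is 2:2, so n(KNO3) = 1.5006 × 2/2 = 1.5006 mol.
Mass of KNO3 = 1.5006 mol × 101.11 g/mol = 151.73 g.

151.7 g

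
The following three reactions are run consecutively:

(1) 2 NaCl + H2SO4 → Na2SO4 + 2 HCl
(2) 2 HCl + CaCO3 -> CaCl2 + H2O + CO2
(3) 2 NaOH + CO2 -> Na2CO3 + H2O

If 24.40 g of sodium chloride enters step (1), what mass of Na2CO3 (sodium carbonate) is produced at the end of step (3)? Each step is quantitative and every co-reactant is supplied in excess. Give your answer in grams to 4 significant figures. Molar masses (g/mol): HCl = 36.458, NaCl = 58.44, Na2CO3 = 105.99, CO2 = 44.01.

22.13 g

n(NaCl) = 24.40 / 58.44 = 0.41752 mol.
Reaction (1): NaCl→HCl ratio 2:2 ⇒ n(HCl) = 0.41752 mol.
Reaction (2): HCl→CO2 ratio 2:1 ⇒ n(CO2) = 0.20876 mol.
Reaction (3): CO2→Na2CO3 ratio 1:1 ⇒ n(Na2CO3) = 0.20876 mol.
Mass of Na2CO3 = 0.20876 × 105.99 = 22.127 g.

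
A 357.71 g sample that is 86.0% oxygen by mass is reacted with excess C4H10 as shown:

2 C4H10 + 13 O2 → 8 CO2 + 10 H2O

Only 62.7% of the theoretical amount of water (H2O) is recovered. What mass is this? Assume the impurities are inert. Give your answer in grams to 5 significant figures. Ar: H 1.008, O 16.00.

83.534 g

Pure O2 available = 357.71 g × 0.860 = 307.631 g.
M(O2) = 2(16.00) = 32.00 g/mol.
M(H2O) = 2(1.008) + 16.00 = 18.016 g/mol.
n(O2) = 307.631 g / 32.00 g/mol = 9.61346 mol.
From the equation the O2:H2O mole ratio is 13:10, so n(H2O) = 9.61346 × 10/13 = 7.39497 mol.
Mass of H2O = 7.39497 mol × 18.016 g/mol = 133.228 g.
Actual mass collected = 133.228 g × 0.627 = 83.5338 g.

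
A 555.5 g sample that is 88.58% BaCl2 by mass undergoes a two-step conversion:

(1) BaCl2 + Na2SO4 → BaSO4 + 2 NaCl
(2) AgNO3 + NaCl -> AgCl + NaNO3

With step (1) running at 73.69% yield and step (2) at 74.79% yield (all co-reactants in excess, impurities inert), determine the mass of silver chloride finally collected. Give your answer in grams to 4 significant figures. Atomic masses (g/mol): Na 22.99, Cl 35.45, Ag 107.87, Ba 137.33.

Pure BaCl2 = 555.5 × 0.8858 = 492.06 g.
M(BaCl2) = 137.33 + 2(35.45) = 208.23 g/mol.
M(AgCl) = 107.87 + 35.45 = 143.32 g/mol.
n(BaCl2) = 492.06 / 208.23 = 2.3631 mol.
Step 1 (BaCl2:NaCl = 1:2): theoretical n(NaCl) = 4.7261 mol; at 73.69% yield, n(NaCl) = 3.4827 mol.
Step 2 (NaCl:AgCl = 1:1): theoretical n(AgCl) = 3.4827 mol, so theoretical mass = 3.4827 × 143.32 = 499.14 g.
At 74.79% yield, actual mass of AgCl = 499.14 × 0.7479 = 373.31 g.

373.3 g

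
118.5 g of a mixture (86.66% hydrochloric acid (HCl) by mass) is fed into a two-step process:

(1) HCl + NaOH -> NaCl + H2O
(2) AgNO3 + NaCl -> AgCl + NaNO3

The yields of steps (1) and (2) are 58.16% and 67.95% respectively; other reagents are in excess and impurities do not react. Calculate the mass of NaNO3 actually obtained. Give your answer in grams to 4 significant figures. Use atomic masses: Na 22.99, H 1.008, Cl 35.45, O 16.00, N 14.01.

94.62 g

Pure HCl = 118.5 × 0.8666 = 102.69 g.
M(HCl) = 1.008 + 35.45 = 36.458 g/mol.
M(NaNO3) = 22.99 + 14.01 + 3(16.00) = 85.00 g/mol.
n(HCl) = 102.69 / 36.458 = 2.8167 mol.
Step 1 (HCl:NaCl = 1:1): theoretical n(NaCl) = 2.8167 mol; at 58.16% yield, n(NaCl) = 1.6382 mol.
Step 2 (NaCl:NaNO3 = 1:1): theoretical n(NaNO3) = 1.6382 mol, so theoretical mass = 1.6382 × 85.00 = 139.25 g.
At 67.95% yield, actual mass of NaNO3 = 139.25 × 0.6795 = 94.619 g.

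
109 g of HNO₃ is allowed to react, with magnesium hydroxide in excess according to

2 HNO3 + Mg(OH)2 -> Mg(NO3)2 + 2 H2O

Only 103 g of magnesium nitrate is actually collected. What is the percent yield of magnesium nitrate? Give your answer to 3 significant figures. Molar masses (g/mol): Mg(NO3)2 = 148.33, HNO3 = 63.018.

80.3 %

n(HNO3) = 109.0 g / 63.018 g/mol = 1.730 mol.
From the equation the HNO3:Mg(NO3)2 mole ratio is 2:1, so n(Mg(NO3)2) = 1.730 × 1/2 = 0.8648 mol.
Mass of Mg(NO3)2 = 0.8648 mol × 148.33 g/mol = 128.3 g.
This is the theoretical yield. Percent yield = 103 g / 128.3 g × 100% = 80.29%.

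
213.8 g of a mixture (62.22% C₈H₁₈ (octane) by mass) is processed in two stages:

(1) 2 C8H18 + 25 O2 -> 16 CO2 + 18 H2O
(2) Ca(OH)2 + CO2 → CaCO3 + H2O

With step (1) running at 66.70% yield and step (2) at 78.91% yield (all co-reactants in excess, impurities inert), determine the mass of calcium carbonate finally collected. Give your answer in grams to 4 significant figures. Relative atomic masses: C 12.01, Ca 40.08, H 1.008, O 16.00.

Pure C8H18 = 213.8 × 0.6222 = 133.03 g.
M(C8H18) = 8(12.01) + 18(1.008) = 114.224 g/mol.
M(CaCO3) = 40.08 + 12.01 + 3(16.00) = 100.09 g/mol.
n(C8H18) = 133.03 / 114.224 = 1.1646 mol.
Step 1 (C8H18:CO2 = 2:16): theoretical n(CO2) = 9.3169 mol; at 66.70% yield, n(CO2) = 6.2144 mol.
Step 2 (CO2:CaCO3 = 1:1): theoretical n(CaCO3) = 6.2144 mol, so theoretical mass = 6.2144 × 100.09 = 621.99 g.
At 78.91% yield, actual mass of CaCO3 = 621.99 × 0.7891 = 490.82 g.

490.8 g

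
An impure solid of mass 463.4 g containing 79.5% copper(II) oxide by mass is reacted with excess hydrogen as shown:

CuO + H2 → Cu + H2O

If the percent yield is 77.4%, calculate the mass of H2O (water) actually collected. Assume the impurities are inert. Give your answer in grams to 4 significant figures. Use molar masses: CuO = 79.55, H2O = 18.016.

64.58 g

Pure CuO available = 463.4 g × 0.795 = 368.40 g.
n(CuO) = 368.40 g / 79.55 g/mol = 4.6311 mol.
From the equation the CuO:H2O mole ratio is 1:1, so n(H2O) = 4.6311 × 1/1 = 4.6311 mol.
Mass of H2O = 4.6311 mol × 18.016 g/mol = 83.434 g.
Actual mass collected = 83.434 g × 0.774 = 64.578 g.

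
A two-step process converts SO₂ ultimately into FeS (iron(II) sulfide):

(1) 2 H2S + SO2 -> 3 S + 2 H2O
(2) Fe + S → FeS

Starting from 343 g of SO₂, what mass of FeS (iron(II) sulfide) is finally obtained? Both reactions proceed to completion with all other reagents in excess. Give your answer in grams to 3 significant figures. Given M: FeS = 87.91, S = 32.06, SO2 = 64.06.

1410 g

n(SO2) = 343.0 / 64.06 = 5.354 mol.
Step 1 gives a 1:3 ratio of SO2 to S, so n(S) = 16.06 mol.
In step 2 the S:FeS ratio is 1:1, so n(FeS) = 16.06 mol.
Mass of FeS = 16.06 × 87.91 = 1412 g.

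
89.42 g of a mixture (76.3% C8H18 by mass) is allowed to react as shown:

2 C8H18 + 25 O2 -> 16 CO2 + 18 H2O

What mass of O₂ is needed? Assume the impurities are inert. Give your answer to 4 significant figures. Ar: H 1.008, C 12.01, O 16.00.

Mass of pure C8H18 = 89.42 g × 0.763 = 68.227 g.
M(C8H18) = 8(12.01) + 18(1.008) = 114.224 g/mol.
M(O2) = 2(16.00) = 32.00 g/mol.
n(C8H18) = 68.227 g / 114.224 g/mol = 0.59731 mol.
From the equation the C8H18:O2 mole ratio is 2:25, so n(O2) = 0.59731 × 25/2 = 7.4664 mol.
Mass of O2 = 7.4664 mol × 32.00 g/mol = 238.93 g.

238.9 g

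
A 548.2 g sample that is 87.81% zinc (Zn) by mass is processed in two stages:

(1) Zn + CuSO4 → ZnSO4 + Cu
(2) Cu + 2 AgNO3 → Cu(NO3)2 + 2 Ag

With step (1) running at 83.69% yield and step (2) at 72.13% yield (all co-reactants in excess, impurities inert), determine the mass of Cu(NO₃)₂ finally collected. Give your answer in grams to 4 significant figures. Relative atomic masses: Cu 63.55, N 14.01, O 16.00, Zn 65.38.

Pure Zn = 548.2 × 0.8781 = 481.37 g.
M(Zn) = 65.38 g/mol.
M(Cu(NO3)2) = 63.55 + 2(14.01) + 6(16.00) = 187.57 g/mol.
n(Zn) = 481.37 / 65.38 = 7.3627 mol.
Step 1 (Zn:Cu = 1:1): theoretical n(Cu) = 7.3627 mol; at 83.69% yield, n(Cu) = 6.1619 mol.
Step 2 (Cu:Cu(NO3)2 = 1:1): theoretical n(Cu(NO3)2) = 6.1619 mol, so theoretical mass = 6.1619 × 187.57 = 1155.8 g.
At 72.13% yield, actual mass of Cu(NO3)2 = 1155.8 × 0.7213 = 833.66 g.

833.7 g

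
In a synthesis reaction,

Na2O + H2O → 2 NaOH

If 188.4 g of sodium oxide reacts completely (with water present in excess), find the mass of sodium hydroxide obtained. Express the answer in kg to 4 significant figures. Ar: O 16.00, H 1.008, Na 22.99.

M(Na2O) = 2(22.99) + 16.00 = 61.98 g/mol.
M(NaOH) = 22.99 + 16.00 + 1.008 = 39.998 g/mol.
n(Na2O) = 188.40 g / 61.98 g/mol = 3.0397 mol.
From the equation the Na2O:NaOH mole ratio is 1:2, so n(NaOH) = 3.0397 × 2/1 = 6.0794 mol.
Mass of NaOH = 6.0794 mol × 39.998 g/mol = 243.16 g.
Converting to kg: 243.16 g = 0.2432 kg.

0.2432 kg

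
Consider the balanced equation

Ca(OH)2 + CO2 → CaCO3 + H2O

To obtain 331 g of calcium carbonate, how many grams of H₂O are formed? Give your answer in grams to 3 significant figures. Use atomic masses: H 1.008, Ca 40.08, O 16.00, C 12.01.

M(CaCO3) = 40.08 + 12.01 + 3(16.00) = 100.09 g/mol.
M(H2O) = 2(1.008) + 16.00 = 18.016 g/mol.
n(CaCO3) = 331.0 g / 100.09 g/mol = 3.307 mol.
From the equation the CaCO3:H2O mole ratio is 1:1, so n(H2O) = 3.307 × 1/1 = 3.307 mol.
Mass of H2O = 3.307 mol × 18.016 g/mol = 59.58 g.

59.6 g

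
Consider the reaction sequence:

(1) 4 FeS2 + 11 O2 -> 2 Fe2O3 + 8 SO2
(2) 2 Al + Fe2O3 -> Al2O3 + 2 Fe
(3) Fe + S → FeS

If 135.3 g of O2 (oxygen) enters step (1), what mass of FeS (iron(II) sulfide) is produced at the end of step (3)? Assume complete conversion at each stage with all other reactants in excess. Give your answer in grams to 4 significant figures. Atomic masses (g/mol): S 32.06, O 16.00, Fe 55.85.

135.2 g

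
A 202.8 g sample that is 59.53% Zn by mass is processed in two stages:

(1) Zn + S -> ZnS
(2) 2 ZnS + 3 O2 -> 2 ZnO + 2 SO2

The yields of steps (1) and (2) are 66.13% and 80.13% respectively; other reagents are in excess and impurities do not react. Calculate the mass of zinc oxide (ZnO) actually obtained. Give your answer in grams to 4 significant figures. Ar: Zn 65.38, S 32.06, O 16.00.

79.63 g

Pure Zn = 202.8 × 0.5953 = 120.73 g.
M(Zn) = 65.38 g/mol.
M(ZnO) = 65.38 + 16.00 = 81.38 g/mol.
n(Zn) = 120.73 / 65.38 = 1.8465 mol.
Step 1 (Zn:ZnS = 1:1): theoretical n(ZnS) = 1.8465 mol; at 66.13% yield, n(ZnS) = 1.2211 mol.
Step 2 (ZnS:ZnO = 2:2): theoretical n(ZnO) = 1.2211 mol, so theoretical mass = 1.2211 × 81.38 = 99.375 g.
At 80.13% yield, actual mass of ZnO = 99.375 × 0.8013 = 79.629 g.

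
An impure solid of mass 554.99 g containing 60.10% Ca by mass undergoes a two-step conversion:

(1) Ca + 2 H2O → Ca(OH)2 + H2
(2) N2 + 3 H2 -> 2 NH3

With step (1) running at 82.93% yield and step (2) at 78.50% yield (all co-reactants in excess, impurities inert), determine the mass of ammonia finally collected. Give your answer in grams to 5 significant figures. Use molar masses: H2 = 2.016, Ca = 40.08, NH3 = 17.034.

61.523 g

Pure Ca = 554.99 × 0.6010 = 333.549 g.
n(Ca) = 333.549 / 40.08 = 8.32208 mol.
Step 1 (Ca:H2 = 1:1): theoretical n(H2) = 8.32208 mol; at 82.93% yield, n(H2) = 6.90150 mol.
Step 2 (H2:NH3 = 3:2): theoretical n(NH3) = 4.60100 mol, so theoretical mass = 4.60100 × 17.034 = 78.3735 g.
At 78.50% yield, actual mass of NH3 = 78.3735 × 0.7850 = 61.5232 g.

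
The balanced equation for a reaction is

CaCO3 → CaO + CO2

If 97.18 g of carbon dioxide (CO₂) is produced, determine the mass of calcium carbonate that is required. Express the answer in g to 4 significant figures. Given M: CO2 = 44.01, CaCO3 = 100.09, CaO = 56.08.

221.0 g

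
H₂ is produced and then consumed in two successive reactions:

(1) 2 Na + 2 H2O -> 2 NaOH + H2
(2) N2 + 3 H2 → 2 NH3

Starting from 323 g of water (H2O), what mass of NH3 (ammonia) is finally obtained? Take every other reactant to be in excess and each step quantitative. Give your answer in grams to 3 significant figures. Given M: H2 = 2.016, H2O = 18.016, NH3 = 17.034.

n(H2O) = 323.0 / 18.016 = 17.93 mol.
Step 1 gives a 2:1 ratio of H2O to H2, so n(H2) = 8.964 mol.
In step 2 the H2:NH3 ratio is 3:2, so n(NH3) = 5.976 mol.
Mass of NH3 = 5.976 × 17.034 = 101.8 g.

102 g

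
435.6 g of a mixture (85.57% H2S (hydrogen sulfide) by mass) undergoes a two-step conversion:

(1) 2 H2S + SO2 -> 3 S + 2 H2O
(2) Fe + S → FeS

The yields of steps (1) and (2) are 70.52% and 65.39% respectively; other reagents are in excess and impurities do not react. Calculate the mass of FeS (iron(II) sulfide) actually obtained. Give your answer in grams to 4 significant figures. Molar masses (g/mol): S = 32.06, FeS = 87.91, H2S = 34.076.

Pure H2S = 435.6 × 0.8557 = 372.74 g.
n(H2S) = 372.74 / 34.076 = 10.939 mol.
Step 1 (H2S:S = 2:3): theoretical n(S) = 16.408 mol; at 70.52% yield, n(S) = 11.571 mol.
Step 2 (S:FeS = 1:1): theoretical n(FeS) = 11.571 mol, so theoretical mass = 11.571 × 87.91 = 1017.2 g.
At 65.39% yield, actual mass of FeS = 1017.2 × 0.6539 = 665.14 g.

665.1 g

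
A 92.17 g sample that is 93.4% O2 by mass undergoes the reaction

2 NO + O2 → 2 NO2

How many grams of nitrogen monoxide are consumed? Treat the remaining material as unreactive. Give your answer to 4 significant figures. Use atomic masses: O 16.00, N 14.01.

161.5 g

Mass of pure O2 = 92.17 g × 0.934 = 86.087 g.
M(O2) = 2(16.00) = 32.00 g/mol.
M(NO) = 14.01 + 16.00 = 30.01 g/mol.
n(O2) = 86.087 g / 32.00 g/mol = 2.6902 mol.
From the equation the O2:NO mole ratio is 1:2, so n(NO) = 2.6902 × 2/1 = 5.3804 mol.
Mass of NO = 5.3804 mol × 30.01 g/mol = 161.47 g.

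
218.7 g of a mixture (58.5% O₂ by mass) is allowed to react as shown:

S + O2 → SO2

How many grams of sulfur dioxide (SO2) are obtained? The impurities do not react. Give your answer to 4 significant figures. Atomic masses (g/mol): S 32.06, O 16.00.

256.1 g

Mass of pure O2 = 218.7 g × 0.585 = 127.94 g.
M(O2) = 2(16.00) = 32.00 g/mol.
M(SO2) = 32.06 + 2(16.00) = 64.06 g/mol.
n(O2) = 127.94 g / 32.00 g/mol = 3.9981 mol.
From the equation the O2:SO2 mole ratio is 1:1, so n(SO2) = 3.9981 × 1/1 = 3.9981 mol.
Mass of SO2 = 3.9981 mol × 64.06 g/mol = 256.12 g.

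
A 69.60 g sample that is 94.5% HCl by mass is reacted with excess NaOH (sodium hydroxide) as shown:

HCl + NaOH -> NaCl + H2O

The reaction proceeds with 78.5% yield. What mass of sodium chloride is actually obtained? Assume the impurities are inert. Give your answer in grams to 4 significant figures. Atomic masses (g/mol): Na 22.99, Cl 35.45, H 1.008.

Pure HCl available = 69.60 g × 0.945 = 65.772 g.
M(HCl) = 1.008 + 35.45 = 36.458 g/mol.
M(NaCl) = 22.99 + 35.45 = 58.44 g/mol.
n(HCl) = 65.772 g / 36.458 g/mol = 1.8040 mol.
From the equation the HCl:NaCl mole ratio is 1:1, so n(NaCl) = 1.8040 × 1/1 = 1.8040 mol.
Mass of NaCl = 1.8040 mol × 58.44 g/mol = 105.43 g.
Actual mass collected = 105.43 g × 0.785 = 82.761 g.

82.76 g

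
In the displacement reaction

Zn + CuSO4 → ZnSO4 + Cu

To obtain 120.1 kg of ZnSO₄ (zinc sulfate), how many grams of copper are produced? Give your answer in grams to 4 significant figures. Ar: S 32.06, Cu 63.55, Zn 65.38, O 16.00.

M(ZnSO4) = 65.38 + 32.06 + 4(16.00) = 161.44 g/mol.
M(Cu) = 63.55 g/mol.
Convert: 120.1 kg = 120100 g.
n(ZnSO4) = 120100 g / 161.44 g/mol = 743.93 mol.
From the equation the ZnSO4:Cu mole ratio is 1:1, so n(Cu) = 743.93 × 1/1 = 743.93 mol.
Mass of Cu = 743.93 mol × 63.55 g/mol = 47277 g.

47280 g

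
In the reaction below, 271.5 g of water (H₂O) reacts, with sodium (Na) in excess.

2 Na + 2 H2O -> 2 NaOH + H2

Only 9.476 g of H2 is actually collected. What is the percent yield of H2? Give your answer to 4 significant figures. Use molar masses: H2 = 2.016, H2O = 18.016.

n(H2O) = 271.50 g / 18.016 g/mol = 15.070 mol.
From the equation the H2O:H2 mole ratio is 2:1, so n(H2) = 15.070 × 1/2 = 7.5350 mol.
Mass of H2 = 7.5350 mol × 2.016 g/mol = 15.190 g.
This is the theoretical yield. Percent yield = 9.476 g / 15.190 g × 100% = 62.381%.

62.38 %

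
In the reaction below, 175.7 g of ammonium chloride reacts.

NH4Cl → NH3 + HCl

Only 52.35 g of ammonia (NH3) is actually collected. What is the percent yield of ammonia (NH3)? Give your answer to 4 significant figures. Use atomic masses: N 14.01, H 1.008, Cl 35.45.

93.57 %

M(NH4Cl) = 14.01 + 4(1.008) + 35.45 = 53.492 g/mol.
M(NH3) = 14.01 + 3(1.008) = 17.034 g/mol.
n(NH4Cl) = 175.70 g / 53.492 g/mol = 3.2846 mol.
From the equation the NH4Cl:NH3 mole ratio is 1:1, so n(NH3) = 3.2846 × 1/1 = 3.2846 mol.
Mass of NH3 = 3.2846 mol × 17.034 g/mol = 55.950 g.
This is the theoretical yield. Percent yield = 52.35 g / 55.950 g × 100% = 93.566%.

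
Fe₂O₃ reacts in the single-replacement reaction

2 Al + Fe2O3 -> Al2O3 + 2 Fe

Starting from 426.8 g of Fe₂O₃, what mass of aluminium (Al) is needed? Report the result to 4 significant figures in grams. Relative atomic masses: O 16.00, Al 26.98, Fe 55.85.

144.2 g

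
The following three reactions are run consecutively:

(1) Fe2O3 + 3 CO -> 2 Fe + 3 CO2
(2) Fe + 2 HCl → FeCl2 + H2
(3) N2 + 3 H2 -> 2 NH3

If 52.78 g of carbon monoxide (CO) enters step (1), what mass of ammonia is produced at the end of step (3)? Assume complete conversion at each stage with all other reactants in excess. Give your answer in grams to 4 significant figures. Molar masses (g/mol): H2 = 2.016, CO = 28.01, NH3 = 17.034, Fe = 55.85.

n(CO) = 52.78 / 28.01 = 1.8843 mol.
Reaction (1): CO→Fe ratio 3:2 ⇒ n(Fe) = 1.2562 mol.
Reaction (2): Fe→H2 ratio 1:1 ⇒ n(H2) = 1.2562 mol.
Reaction (3): H2→NH3 ratio 3:2 ⇒ n(NH3) = 0.83748 mol.
Mass of NH3 = 0.83748 × 17.034 = 14.266 g.

14.27 g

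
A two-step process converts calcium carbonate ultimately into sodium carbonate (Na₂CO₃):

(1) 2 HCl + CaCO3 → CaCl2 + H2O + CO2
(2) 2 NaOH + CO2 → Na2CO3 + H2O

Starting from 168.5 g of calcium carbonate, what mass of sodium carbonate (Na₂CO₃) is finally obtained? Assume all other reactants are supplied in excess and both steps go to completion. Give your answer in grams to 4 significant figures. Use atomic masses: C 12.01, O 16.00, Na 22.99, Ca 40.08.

178.4 g

M(CaCO3) = 40.08 + 12.01 + 3(16.00) = 100.09 g/mol.
M(Na2CO3) = 2(22.99) + 12.01 + 3(16.00) = 105.99 g/mol.
n(CaCO3) = 168.50 / 100.09 = 1.6835 mol.
Step 1 gives a 1:1 ratio of CaCO3 to CO2, so n(CO2) = 1.6835 mol.
In step 2 the CO2:Na2CO3 ratio is 1:1, so n(Na2CO3) = 1.6835 mol.
Mass of Na2CO3 = 1.6835 × 105.99 = 178.43 g.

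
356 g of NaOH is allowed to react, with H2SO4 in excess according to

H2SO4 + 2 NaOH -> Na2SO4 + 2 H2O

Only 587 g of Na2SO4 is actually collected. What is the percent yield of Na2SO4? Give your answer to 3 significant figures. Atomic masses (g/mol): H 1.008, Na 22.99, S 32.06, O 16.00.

M(NaOH) = 22.99 + 16.00 + 1.008 = 39.998 g/mol.
M(Na2SO4) = 2(22.99) + 32.06 + 4(16.00) = 142.04 g/mol.
n(NaOH) = 356.0 g / 39.998 g/mol = 8.900 mol.
From the equation the NaOH:Na2SO4 mole ratio is 2:1, so n(Na2SO4) = 8.900 × 1/2 = 4.450 mol.
Mass of Na2SO4 = 4.450 mol × 142.04 g/mol = 632.1 g.
This is the theoretical yield. Percent yield = 587 g / 632.1 g × 100% = 92.86%.

92.9 %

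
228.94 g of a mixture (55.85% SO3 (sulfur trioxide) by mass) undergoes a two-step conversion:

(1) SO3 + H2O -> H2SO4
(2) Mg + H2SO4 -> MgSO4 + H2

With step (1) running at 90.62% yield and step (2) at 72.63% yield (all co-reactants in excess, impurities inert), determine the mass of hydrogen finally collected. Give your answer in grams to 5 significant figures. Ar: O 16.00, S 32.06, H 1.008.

2.1191 g

Pure SO3 = 228.94 × 0.5585 = 127.863 g.
M(SO3) = 32.06 + 3(16.00) = 80.06 g/mol.
M(H2) = 2(1.008) = 2.016 g/mol.
n(SO3) = 127.863 / 80.06 = 1.59709 mol.
Step 1 (SO3:H2SO4 = 1:1): theoretical n(H2SO4) = 1.59709 mol; at 90.62% yield, n(H2SO4) = 1.44728 mol.
Step 2 (H2SO4:H2 = 1:1): theoretical n(H2) = 1.44728 mol, so theoretical mass = 1.44728 × 2.016 = 2.91772 g.
At 72.63% yield, actual mass of H2 = 2.91772 × 0.7263 = 2.11914 g.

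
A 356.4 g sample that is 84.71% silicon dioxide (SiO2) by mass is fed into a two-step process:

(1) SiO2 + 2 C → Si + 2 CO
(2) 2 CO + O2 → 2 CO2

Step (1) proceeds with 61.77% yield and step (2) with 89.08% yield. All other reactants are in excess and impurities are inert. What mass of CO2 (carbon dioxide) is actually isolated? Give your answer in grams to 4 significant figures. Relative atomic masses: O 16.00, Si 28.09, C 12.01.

243.3 g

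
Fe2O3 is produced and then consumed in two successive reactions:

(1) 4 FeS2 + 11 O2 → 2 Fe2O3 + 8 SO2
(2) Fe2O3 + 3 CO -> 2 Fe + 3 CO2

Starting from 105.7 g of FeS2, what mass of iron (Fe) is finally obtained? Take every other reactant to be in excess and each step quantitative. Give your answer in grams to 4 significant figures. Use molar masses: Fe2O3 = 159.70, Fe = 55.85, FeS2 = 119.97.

49.21 g

n(FeS2) = 105.70 / 119.97 = 0.88105 mol.
Step 1 gives a 4:2 ratio of FeS2 to Fe2O3, so n(Fe2O3) = 0.44053 mol.
In step 2 the Fe2O3:Fe ratio is 1:2, so n(Fe) = 0.88105 mol.
Mass of Fe = 0.88105 × 55.85 = 49.207 g.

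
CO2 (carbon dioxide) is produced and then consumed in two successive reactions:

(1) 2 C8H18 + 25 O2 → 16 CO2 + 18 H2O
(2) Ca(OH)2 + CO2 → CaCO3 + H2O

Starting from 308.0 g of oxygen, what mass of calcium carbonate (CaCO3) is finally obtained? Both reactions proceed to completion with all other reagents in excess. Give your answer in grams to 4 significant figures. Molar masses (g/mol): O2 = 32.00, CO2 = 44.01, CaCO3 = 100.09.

n(O2) = 308.00 / 32.00 = 9.6250 mol.
Step 1 gives a 25:16 ratio of O2 to CO2, so n(CO2) = 6.1600 mol.
In step 2 the CO2:CaCO3 ratio is 1:1, so n(CaCO3) = 6.1600 mol.
Mass of CaCO3 = 6.1600 × 100.09 = 616.55 g.

616.6 g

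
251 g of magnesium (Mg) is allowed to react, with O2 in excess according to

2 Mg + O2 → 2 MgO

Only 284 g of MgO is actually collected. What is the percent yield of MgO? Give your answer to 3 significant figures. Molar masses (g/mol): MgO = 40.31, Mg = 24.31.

n(Mg) = 251.0 g / 24.31 g/mol = 10.32 mol.
From the equation the Mg:MgO mole ratio is 2:2, so n(MgO) = 10.32 × 2/2 = 10.32 mol.
Mass of MgO = 10.32 mol × 40.31 g/mol = 416.2 g.
This is the theoretical yield. Percent yield = 284 g / 416.2 g × 100% = 68.24%.

68.2 %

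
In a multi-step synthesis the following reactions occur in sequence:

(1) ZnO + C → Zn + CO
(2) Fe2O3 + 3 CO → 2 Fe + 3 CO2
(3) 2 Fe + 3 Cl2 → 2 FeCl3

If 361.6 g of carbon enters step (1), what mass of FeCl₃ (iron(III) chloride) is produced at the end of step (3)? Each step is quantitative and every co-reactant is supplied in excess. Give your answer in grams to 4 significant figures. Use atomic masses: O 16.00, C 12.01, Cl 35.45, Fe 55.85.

M(C) = 12.01 g/mol.
M(FeCl3) = 55.85 + 3(35.45) = 162.20 g/mol.
n(C) = 361.6 / 12.01 = 30.108 mol.
Reaction (1): C→CO ratio 1:1 ⇒ n(CO) = 30.108 mol.
Reaction (2): CO→Fe ratio 3:2 ⇒ n(Fe) = 20.072 mol.
Reaction (3): Fe→FeCl3 ratio 2:2 ⇒ n(FeCl3) = 20.072 mol.
Mass of FeCl3 = 20.072 × 162.20 = 3255.7 g.

3256 g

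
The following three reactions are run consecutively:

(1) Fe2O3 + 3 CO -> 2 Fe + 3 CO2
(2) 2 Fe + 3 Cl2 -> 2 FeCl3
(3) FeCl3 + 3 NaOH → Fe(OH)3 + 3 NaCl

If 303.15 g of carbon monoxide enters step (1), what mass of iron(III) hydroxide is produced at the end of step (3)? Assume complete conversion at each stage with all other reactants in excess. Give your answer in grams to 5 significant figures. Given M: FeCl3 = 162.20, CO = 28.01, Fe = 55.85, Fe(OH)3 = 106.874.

771.13 g

n(CO) = 303.15 / 28.01 = 10.8229 mol.
Reaction (1): CO→Fe ratio 3:2 ⇒ n(Fe) = 7.21528 mol.
Reaction (2): Fe→FeCl3 ratio 2:2 ⇒ n(FeCl3) = 7.21528 mol.
Reaction (3): FeCl3→Fe(OH)3 ratio 1:1 ⇒ n(Fe(OH)3) = 7.21528 mol.
Mass of Fe(OH)3 = 7.21528 × 106.874 = 771.126 g.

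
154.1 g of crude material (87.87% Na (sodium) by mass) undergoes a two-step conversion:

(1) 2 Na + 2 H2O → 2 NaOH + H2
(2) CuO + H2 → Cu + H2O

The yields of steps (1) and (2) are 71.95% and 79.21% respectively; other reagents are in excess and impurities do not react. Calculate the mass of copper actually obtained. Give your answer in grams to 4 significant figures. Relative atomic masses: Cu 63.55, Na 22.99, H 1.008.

Pure Na = 154.1 × 0.8787 = 135.41 g.
M(Na) = 22.99 g/mol.
M(Cu) = 63.55 g/mol.
n(Na) = 135.41 / 22.99 = 5.8899 mol.
Step 1 (Na:H2 = 2:1): theoretical n(H2) = 2.9449 mol; at 71.95% yield, n(H2) = 2.1189 mol.
Step 2 (H2:Cu = 1:1): theoretical n(Cu) = 2.1189 mol, so theoretical mass = 2.1189 × 63.55 = 134.65 g.
At 79.21% yield, actual mass of Cu = 134.65 × 0.7921 = 106.66 g.

106.7 g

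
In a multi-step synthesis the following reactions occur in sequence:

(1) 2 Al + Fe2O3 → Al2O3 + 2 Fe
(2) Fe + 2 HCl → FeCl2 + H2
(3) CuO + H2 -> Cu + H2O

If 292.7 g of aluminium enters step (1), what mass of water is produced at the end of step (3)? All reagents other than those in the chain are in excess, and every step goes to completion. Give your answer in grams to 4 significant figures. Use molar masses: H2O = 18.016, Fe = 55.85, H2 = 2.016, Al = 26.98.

195.5 g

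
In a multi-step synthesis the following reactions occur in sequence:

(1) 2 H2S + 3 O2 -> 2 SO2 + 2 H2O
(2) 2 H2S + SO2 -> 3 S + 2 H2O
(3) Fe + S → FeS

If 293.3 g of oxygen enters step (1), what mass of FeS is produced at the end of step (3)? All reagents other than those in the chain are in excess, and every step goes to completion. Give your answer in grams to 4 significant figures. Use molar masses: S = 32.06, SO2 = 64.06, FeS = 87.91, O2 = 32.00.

1612 g

n(O2) = 293.3 / 32.00 = 9.1656 mol.
Reaction (1): O2→SO2 ratio 3:2 ⇒ n(SO2) = 6.1104 mol.
Reaction (2): SO2→S ratio 1:3 ⇒ n(S) = 18.331 mol.
Reaction (3): S→FeS ratio 1:1 ⇒ n(FeS) = 18.331 mol.
Mass of FeS = 18.331 × 87.91 = 1611.5 g.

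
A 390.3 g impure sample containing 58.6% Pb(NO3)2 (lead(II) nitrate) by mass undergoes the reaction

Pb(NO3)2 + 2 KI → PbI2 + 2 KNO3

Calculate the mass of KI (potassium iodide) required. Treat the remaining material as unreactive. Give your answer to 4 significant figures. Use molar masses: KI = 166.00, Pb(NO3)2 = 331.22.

Mass of pure Pb(NO3)2 = 390.3 g × 0.586 = 228.72 g.
n(Pb(NO3)2) = 228.72 g / 331.22 g/mol = 0.69053 mol.
From the equation the Pb(NO3)2:KI mole ratio is 1:2, so n(KI) = 0.69053 × 2/1 = 1.3811 mol.
Mass of KI = 1.3811 mol × 166.00 g/mol = 229.25 g.

229.3 g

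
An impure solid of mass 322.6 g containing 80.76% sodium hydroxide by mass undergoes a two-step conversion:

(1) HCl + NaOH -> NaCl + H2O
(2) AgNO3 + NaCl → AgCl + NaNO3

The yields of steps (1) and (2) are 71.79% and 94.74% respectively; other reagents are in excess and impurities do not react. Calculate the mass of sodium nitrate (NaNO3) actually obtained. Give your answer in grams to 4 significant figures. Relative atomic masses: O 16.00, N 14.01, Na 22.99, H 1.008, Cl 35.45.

376.6 g

Pure NaOH = 322.6 × 0.8076 = 260.53 g.
M(NaOH) = 22.99 + 16.00 + 1.008 = 39.998 g/mol.
M(NaNO3) = 22.99 + 14.01 + 3(16.00) = 85.00 g/mol.
n(NaOH) = 260.53 / 39.998 = 6.5136 mol.
Step 1 (NaOH:NaCl = 1:1): theoretical n(NaCl) = 6.5136 mol; at 71.79% yield, n(NaCl) = 4.6761 mol.
Step 2 (NaCl:NaNO3 = 1:1): theoretical n(NaNO3) = 4.6761 mol, so theoretical mass = 4.6761 × 85.00 = 397.47 g.
At 94.74% yield, actual mass of NaNO3 = 397.47 × 0.9474 = 376.56 g.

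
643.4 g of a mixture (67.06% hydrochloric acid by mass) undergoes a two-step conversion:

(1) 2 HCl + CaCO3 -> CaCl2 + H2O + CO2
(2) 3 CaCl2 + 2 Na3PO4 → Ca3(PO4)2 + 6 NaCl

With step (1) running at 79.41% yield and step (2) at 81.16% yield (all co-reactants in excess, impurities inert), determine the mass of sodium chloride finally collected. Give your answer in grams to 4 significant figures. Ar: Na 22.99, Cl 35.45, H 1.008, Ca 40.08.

Pure HCl = 643.4 × 0.6706 = 431.46 g.
M(HCl) = 1.008 + 35.45 = 36.458 g/mol.
M(NaCl) = 22.99 + 35.45 = 58.44 g/mol.
n(HCl) = 431.46 / 36.458 = 11.835 mol.
Step 1 (HCl:CaCl2 = 2:1): theoretical n(CaCl2) = 5.9173 mol; at 79.41% yield, n(CaCl2) = 4.6989 mol.
Step 2 (CaCl2:NaCl = 3:6): theoretical n(NaCl) = 9.3978 mol, so theoretical mass = 9.3978 × 58.44 = 549.21 g.
At 81.16% yield, actual mass of NaCl = 549.21 × 0.8116 = 445.74 g.

445.7 g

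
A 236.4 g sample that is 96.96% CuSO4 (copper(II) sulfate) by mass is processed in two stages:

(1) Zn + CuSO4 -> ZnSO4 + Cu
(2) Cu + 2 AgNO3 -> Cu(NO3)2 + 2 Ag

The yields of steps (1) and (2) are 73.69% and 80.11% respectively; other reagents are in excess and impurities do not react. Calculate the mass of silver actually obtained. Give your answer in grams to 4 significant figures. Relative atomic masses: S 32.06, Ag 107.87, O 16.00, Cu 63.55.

182.9 g

Pure CuSO4 = 236.4 × 0.9696 = 229.21 g.
M(CuSO4) = 63.55 + 32.06 + 4(16.00) = 159.61 g/mol.
M(Ag) = 107.87 g/mol.
n(CuSO4) = 229.21 / 159.61 = 1.4361 mol.
Step 1 (CuSO4:Cu = 1:1): theoretical n(Cu) = 1.4361 mol; at 73.69% yield, n(Cu) = 1.0583 mol.
Step 2 (Cu:Ag = 1:2): theoretical n(Ag) = 2.1165 mol, so theoretical mass = 2.1165 × 107.87 = 228.31 g.
At 80.11% yield, actual mass of Ag = 228.31 × 0.8011 = 182.90 g.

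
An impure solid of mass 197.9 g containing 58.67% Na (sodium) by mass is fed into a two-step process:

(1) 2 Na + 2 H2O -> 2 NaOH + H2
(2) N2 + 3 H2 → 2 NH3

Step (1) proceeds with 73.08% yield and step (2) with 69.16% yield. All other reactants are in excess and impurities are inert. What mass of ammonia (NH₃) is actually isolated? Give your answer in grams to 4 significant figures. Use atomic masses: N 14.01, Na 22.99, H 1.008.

Pure Na = 197.9 × 0.5867 = 116.11 g.
M(Na) = 22.99 g/mol.
M(NH3) = 14.01 + 3(1.008) = 17.034 g/mol.
n(Na) = 116.11 / 22.99 = 5.0504 mol.
Step 1 (Na:H2 = 2:1): theoretical n(H2) = 2.5252 mol; at 73.08% yield, n(H2) = 1.8454 mol.
Step 2 (H2:NH3 = 3:2): theoretical n(NH3) = 1.2303 mol, so theoretical mass = 1.2303 × 17.034 = 20.956 g.
At 69.16% yield, actual mass of NH3 = 20.956 × 0.6916 = 14.493 g.

14.49 g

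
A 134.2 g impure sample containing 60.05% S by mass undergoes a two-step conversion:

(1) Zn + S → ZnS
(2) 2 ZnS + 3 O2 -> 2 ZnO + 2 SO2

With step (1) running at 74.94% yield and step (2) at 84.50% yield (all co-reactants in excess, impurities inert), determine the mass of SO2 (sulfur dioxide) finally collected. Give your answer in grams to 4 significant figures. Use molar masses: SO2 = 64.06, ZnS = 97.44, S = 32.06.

Pure S = 134.2 × 0.6005 = 80.587 g.
n(S) = 80.587 / 32.06 = 2.5136 mol.
Step 1 (S:ZnS = 1:1): theoretical n(ZnS) = 2.5136 mol; at 74.94% yield, n(ZnS) = 1.8837 mol.
Step 2 (ZnS:SO2 = 2:2): theoretical n(SO2) = 1.8837 mol, so theoretical mass = 1.8837 × 64.06 = 120.67 g.
At 84.50% yield, actual mass of SO2 = 120.67 × 0.8450 = 101.97 g.

102.0 g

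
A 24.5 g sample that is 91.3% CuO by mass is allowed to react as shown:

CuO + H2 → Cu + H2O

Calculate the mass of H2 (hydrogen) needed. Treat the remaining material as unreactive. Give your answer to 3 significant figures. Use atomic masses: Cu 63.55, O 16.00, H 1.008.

Mass of pure CuO = 24.5 g × 0.913 = 22.37 g.
M(CuO) = 63.55 + 16.00 = 79.55 g/mol.
M(H2) = 2(1.008) = 2.016 g/mol.
n(CuO) = 22.37 g / 79.55 g/mol = 0.2812 mol.
From the equation the CuO:H2 mole ratio is 1:1, so n(H2) = 0.2812 × 1/1 = 0.2812 mol.
Mass of H2 = 0.2812 mol × 2.016 g/mol = 0.5669 g.

0.567 g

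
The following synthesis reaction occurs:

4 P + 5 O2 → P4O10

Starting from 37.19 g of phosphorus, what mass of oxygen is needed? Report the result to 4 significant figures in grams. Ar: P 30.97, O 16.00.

48.03 g

M(P) = 30.97 g/mol.
M(O2) = 2(16.00) = 32.00 g/mol.
n(P) = 37.190 g / 30.97 g/mol = 1.2008 mol.
From the equation the P:O2 mole ratio is 4:5, so n(O2) = 1.2008 × 5/4 = 1.5010 mol.
Mass of O2 = 1.5010 mol × 32.00 g/mol = 48.034 g.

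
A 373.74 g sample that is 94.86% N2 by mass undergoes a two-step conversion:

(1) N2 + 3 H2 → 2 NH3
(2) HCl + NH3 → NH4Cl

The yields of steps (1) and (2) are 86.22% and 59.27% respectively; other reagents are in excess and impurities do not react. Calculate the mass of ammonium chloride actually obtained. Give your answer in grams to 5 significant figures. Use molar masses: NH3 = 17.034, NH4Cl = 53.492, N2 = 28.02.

Pure N2 = 373.74 × 0.9486 = 354.530 g.
n(N2) = 354.530 / 28.02 = 12.6527 mol.
Step 1 (N2:NH3 = 1:2): theoretical n(NH3) = 25.3055 mol; at 86.22% yield, n(NH3) = 21.8184 mol.
Step 2 (NH3:NH4Cl = 1:1): theoretical n(NH4Cl) = 21.8184 mol, so theoretical mass = 21.8184 × 53.492 = 1167.11 g.
At 59.27% yield, actual mass of NH4Cl = 1167.11 × 0.5927 = 691.746 g.

691.75 g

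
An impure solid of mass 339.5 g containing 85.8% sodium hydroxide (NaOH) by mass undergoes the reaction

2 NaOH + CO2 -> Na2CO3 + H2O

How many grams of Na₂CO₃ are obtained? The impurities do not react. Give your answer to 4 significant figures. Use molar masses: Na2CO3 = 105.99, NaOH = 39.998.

Mass of pure NaOH = 339.5 g × 0.858 = 291.29 g.
n(NaOH) = 291.29 g / 39.998 g/mol = 7.2826 mol.
From the equation the NaOH:Na2CO3 mole ratio is 2:1, so n(Na2CO3) = 7.2826 × 1/2 = 3.6413 mol.
Mass of Na2CO3 = 3.6413 mol × 105.99 g/mol = 385.94 g.

385.9 g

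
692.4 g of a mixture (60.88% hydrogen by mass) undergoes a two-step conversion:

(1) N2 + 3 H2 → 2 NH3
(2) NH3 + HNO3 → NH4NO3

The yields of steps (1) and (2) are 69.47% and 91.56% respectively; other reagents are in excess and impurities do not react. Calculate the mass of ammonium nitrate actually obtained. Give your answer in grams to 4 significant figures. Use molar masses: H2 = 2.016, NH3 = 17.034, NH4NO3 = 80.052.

Pure H2 = 692.4 × 0.6088 = 421.53 g.
n(H2) = 421.53 / 2.016 = 209.09 mol.
Step 1 (H2:NH3 = 3:2): theoretical n(NH3) = 139.40 mol; at 69.47% yield, n(NH3) = 96.838 mol.
Step 2 (NH3:NH4NO3 = 1:1): theoretical n(NH4NO3) = 96.838 mol, so theoretical mass = 96.838 × 80.052 = 7752.1 g.
At 91.56% yield, actual mass of NH4NO3 = 7752.1 × 0.9156 = 7097.8 g.

7098 g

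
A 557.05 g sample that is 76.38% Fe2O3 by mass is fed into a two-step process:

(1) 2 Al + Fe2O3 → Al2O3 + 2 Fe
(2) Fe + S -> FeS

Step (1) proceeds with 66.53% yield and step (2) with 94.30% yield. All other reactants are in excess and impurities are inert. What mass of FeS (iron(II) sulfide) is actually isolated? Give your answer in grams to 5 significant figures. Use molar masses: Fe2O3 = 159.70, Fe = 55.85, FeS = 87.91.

293.88 g

Pure Fe2O3 = 557.05 × 0.7638 = 425.475 g.
n(Fe2O3) = 425.475 / 159.70 = 2.66421 mol.
Step 1 (Fe2O3:Fe = 1:2): theoretical n(Fe) = 5.32843 mol; at 66.53% yield, n(Fe) = 3.54500 mol.
Step 2 (Fe:FeS = 1:1): theoretical n(FeS) = 3.54500 mol, so theoretical mass = 3.54500 × 87.91 = 311.641 g.
At 94.30% yield, actual mass of FeS = 311.641 × 0.9430 = 293.878 g.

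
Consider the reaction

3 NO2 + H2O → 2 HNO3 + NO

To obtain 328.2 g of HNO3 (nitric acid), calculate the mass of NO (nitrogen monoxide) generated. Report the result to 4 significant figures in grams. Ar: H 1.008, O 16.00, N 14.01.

78.15 g

M(HNO3) = 1.008 + 14.01 + 3(16.00) = 63.018 g/mol.
M(NO) = 14.01 + 16.00 = 30.01 g/mol.
n(HNO3) = 328.20 g / 63.018 g/mol = 5.2080 mol.
From the equation the HNO3:NO mole ratio is 2:1, so n(NO) = 5.2080 × 1/2 = 2.6040 mol.
Mass of NO = 2.6040 mol × 30.01 g/mol = 78.147 g.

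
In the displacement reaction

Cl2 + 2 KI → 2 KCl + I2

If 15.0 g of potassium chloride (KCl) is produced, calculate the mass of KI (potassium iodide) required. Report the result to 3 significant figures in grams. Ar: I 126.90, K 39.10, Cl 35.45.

M(KCl) = 39.10 + 35.45 = 74.55 g/mol.
M(KI) = 39.10 + 126.90 = 166.00 g/mol.
n(KCl) = 15.00 g / 74.55 g/mol = 0.2012 mol.
From the equation the KCl:KI mole ratio is 2:2, so n(KI) = 0.2012 × 2/2 = 0.2012 mol.
Mass of KI = 0.2012 mol × 166.00 g/mol = 33.40 g.

33.4 g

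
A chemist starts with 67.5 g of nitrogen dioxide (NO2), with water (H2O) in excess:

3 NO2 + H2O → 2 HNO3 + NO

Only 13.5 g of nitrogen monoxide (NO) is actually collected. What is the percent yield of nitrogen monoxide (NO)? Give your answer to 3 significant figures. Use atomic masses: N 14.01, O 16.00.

M(NO2) = 14.01 + 2(16.00) = 46.01 g/mol.
M(NO) = 14.01 + 16.00 = 30.01 g/mol.
n(NO2) = 67.50 g / 46.01 g/mol = 1.467 mol.
From the equation the NO2:NO mole ratio is 3:1, so n(NO) = 1.467 × 1/3 = 0.4890 mol.
Mass of NO = 0.4890 mol × 30.01 g/mol = 14.68 g.
This is the theoretical yield. Percent yield = 13.5 g / 14.68 g × 100% = 91.99%.

92.0 %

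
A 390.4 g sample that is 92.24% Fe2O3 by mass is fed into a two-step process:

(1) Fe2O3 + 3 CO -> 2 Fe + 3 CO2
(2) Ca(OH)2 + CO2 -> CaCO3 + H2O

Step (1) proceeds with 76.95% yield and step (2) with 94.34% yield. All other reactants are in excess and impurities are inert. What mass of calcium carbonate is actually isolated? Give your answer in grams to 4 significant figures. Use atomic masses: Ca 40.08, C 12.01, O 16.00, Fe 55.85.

Pure Fe2O3 = 390.4 × 0.9224 = 360.10 g.
M(Fe2O3) = 2(55.85) + 3(16.00) = 159.70 g/mol.
M(CaCO3) = 40.08 + 12.01 + 3(16.00) = 100.09 g/mol.
n(Fe2O3) = 360.10 / 159.70 = 2.2549 mol.
Step 1 (Fe2O3:CO2 = 1:3): theoretical n(CO2) = 6.7647 mol; at 76.95% yield, n(CO2) = 5.2054 mol.
Step 2 (CO2:CaCO3 = 1:1): theoretical n(CaCO3) = 5.2054 mol, so theoretical mass = 5.2054 × 100.09 = 521.01 g.
At 94.34% yield, actual mass of CaCO3 = 521.01 × 0.9434 = 491.52 g.

491.5 g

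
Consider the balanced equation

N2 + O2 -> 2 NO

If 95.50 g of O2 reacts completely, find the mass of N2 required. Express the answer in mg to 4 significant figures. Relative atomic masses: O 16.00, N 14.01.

83620 mg

M(O2) = 2(16.00) = 32.00 g/mol.
M(N2) = 2(14.01) = 28.02 g/mol.
n(O2) = 95.500 g / 32.00 g/mol = 2.9844 mol.
From the equation the O2:N2 mole ratio is 1:1, so n(N2) = 2.9844 × 1/1 = 2.9844 mol.
Mass of N2 = 2.9844 mol × 28.02 g/mol = 83.622 g.
Converting to mg: 83.622 g = 83620 mg.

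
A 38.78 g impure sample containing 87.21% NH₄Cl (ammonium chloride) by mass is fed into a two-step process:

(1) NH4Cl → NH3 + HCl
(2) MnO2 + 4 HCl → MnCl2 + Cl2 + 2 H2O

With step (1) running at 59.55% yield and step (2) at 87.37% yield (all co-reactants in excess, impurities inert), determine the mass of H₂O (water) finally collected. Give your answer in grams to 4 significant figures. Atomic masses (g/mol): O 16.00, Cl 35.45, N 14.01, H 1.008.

Pure NH4Cl = 38.78 × 0.8721 = 33.820 g.
M(NH4Cl) = 14.01 + 4(1.008) + 35.45 = 53.492 g/mol.
M(H2O) = 2(1.008) + 16.00 = 18.016 g/mol.
n(NH4Cl) = 33.820 / 53.492 = 0.63224 mol.
Step 1 (NH4Cl:HCl = 1:1): theoretical n(HCl) = 0.63224 mol; at 59.55% yield, n(HCl) = 0.37650 mol.
Step 2 (HCl:H2O = 4:2): theoretical n(H2O) = 0.18825 mol, so theoretical mass = 0.18825 × 18.016 = 3.3915 g.
At 87.37% yield, actual mass of H2O = 3.3915 × 0.8737 = 2.9632 g.

2.963 g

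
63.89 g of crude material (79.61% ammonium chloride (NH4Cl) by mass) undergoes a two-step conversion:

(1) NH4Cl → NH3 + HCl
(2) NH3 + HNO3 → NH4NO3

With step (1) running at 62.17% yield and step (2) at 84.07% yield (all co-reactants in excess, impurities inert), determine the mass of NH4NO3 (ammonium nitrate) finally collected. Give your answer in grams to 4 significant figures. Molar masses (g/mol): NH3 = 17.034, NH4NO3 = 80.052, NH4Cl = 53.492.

39.78 g

Pure NH4Cl = 63.89 × 0.7961 = 50.863 g.
n(NH4Cl) = 50.863 / 53.492 = 0.95085 mol.
Step 1 (NH4Cl:NH3 = 1:1): theoretical n(NH3) = 0.95085 mol; at 62.17% yield, n(NH3) = 0.59114 mol.
Step 2 (NH3:NH4NO3 = 1:1): theoretical n(NH4NO3) = 0.59114 mol, so theoretical mass = 0.59114 × 80.052 = 47.322 g.
At 84.07% yield, actual mass of NH4NO3 = 47.322 × 0.8407 = 39.784 g.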